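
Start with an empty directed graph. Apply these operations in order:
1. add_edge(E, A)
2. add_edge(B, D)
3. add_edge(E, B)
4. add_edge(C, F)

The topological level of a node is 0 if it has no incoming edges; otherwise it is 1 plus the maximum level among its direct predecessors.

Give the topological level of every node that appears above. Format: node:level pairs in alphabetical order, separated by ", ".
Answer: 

Answer: A:1, B:1, C:0, D:2, E:0, F:1

Derivation:
Op 1: add_edge(E, A). Edges now: 1
Op 2: add_edge(B, D). Edges now: 2
Op 3: add_edge(E, B). Edges now: 3
Op 4: add_edge(C, F). Edges now: 4
Compute levels (Kahn BFS):
  sources (in-degree 0): C, E
  process C: level=0
    C->F: in-degree(F)=0, level(F)=1, enqueue
  process E: level=0
    E->A: in-degree(A)=0, level(A)=1, enqueue
    E->B: in-degree(B)=0, level(B)=1, enqueue
  process F: level=1
  process A: level=1
  process B: level=1
    B->D: in-degree(D)=0, level(D)=2, enqueue
  process D: level=2
All levels: A:1, B:1, C:0, D:2, E:0, F:1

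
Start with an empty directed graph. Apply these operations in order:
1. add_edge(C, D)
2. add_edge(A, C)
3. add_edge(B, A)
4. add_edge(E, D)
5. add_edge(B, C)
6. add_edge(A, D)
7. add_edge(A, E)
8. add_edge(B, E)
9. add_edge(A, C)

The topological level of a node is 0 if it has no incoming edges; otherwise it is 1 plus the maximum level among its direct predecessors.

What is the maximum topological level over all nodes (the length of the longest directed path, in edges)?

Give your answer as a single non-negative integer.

Op 1: add_edge(C, D). Edges now: 1
Op 2: add_edge(A, C). Edges now: 2
Op 3: add_edge(B, A). Edges now: 3
Op 4: add_edge(E, D). Edges now: 4
Op 5: add_edge(B, C). Edges now: 5
Op 6: add_edge(A, D). Edges now: 6
Op 7: add_edge(A, E). Edges now: 7
Op 8: add_edge(B, E). Edges now: 8
Op 9: add_edge(A, C) (duplicate, no change). Edges now: 8
Compute levels (Kahn BFS):
  sources (in-degree 0): B
  process B: level=0
    B->A: in-degree(A)=0, level(A)=1, enqueue
    B->C: in-degree(C)=1, level(C)>=1
    B->E: in-degree(E)=1, level(E)>=1
  process A: level=1
    A->C: in-degree(C)=0, level(C)=2, enqueue
    A->D: in-degree(D)=2, level(D)>=2
    A->E: in-degree(E)=0, level(E)=2, enqueue
  process C: level=2
    C->D: in-degree(D)=1, level(D)>=3
  process E: level=2
    E->D: in-degree(D)=0, level(D)=3, enqueue
  process D: level=3
All levels: A:1, B:0, C:2, D:3, E:2
max level = 3

Answer: 3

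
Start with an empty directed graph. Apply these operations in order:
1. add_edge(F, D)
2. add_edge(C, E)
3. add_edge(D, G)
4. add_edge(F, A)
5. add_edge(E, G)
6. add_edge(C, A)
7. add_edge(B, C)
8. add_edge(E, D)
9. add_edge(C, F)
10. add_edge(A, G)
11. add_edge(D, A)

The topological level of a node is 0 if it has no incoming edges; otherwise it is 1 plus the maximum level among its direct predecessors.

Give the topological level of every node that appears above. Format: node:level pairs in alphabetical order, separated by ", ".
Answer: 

Answer: A:4, B:0, C:1, D:3, E:2, F:2, G:5

Derivation:
Op 1: add_edge(F, D). Edges now: 1
Op 2: add_edge(C, E). Edges now: 2
Op 3: add_edge(D, G). Edges now: 3
Op 4: add_edge(F, A). Edges now: 4
Op 5: add_edge(E, G). Edges now: 5
Op 6: add_edge(C, A). Edges now: 6
Op 7: add_edge(B, C). Edges now: 7
Op 8: add_edge(E, D). Edges now: 8
Op 9: add_edge(C, F). Edges now: 9
Op 10: add_edge(A, G). Edges now: 10
Op 11: add_edge(D, A). Edges now: 11
Compute levels (Kahn BFS):
  sources (in-degree 0): B
  process B: level=0
    B->C: in-degree(C)=0, level(C)=1, enqueue
  process C: level=1
    C->A: in-degree(A)=2, level(A)>=2
    C->E: in-degree(E)=0, level(E)=2, enqueue
    C->F: in-degree(F)=0, level(F)=2, enqueue
  process E: level=2
    E->D: in-degree(D)=1, level(D)>=3
    E->G: in-degree(G)=2, level(G)>=3
  process F: level=2
    F->A: in-degree(A)=1, level(A)>=3
    F->D: in-degree(D)=0, level(D)=3, enqueue
  process D: level=3
    D->A: in-degree(A)=0, level(A)=4, enqueue
    D->G: in-degree(G)=1, level(G)>=4
  process A: level=4
    A->G: in-degree(G)=0, level(G)=5, enqueue
  process G: level=5
All levels: A:4, B:0, C:1, D:3, E:2, F:2, G:5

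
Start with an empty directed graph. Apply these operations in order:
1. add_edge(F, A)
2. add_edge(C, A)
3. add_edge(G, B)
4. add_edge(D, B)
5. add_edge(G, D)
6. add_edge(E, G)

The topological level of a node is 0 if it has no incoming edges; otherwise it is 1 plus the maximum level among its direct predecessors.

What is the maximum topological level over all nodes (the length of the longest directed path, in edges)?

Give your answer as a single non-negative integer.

Op 1: add_edge(F, A). Edges now: 1
Op 2: add_edge(C, A). Edges now: 2
Op 3: add_edge(G, B). Edges now: 3
Op 4: add_edge(D, B). Edges now: 4
Op 5: add_edge(G, D). Edges now: 5
Op 6: add_edge(E, G). Edges now: 6
Compute levels (Kahn BFS):
  sources (in-degree 0): C, E, F
  process C: level=0
    C->A: in-degree(A)=1, level(A)>=1
  process E: level=0
    E->G: in-degree(G)=0, level(G)=1, enqueue
  process F: level=0
    F->A: in-degree(A)=0, level(A)=1, enqueue
  process G: level=1
    G->B: in-degree(B)=1, level(B)>=2
    G->D: in-degree(D)=0, level(D)=2, enqueue
  process A: level=1
  process D: level=2
    D->B: in-degree(B)=0, level(B)=3, enqueue
  process B: level=3
All levels: A:1, B:3, C:0, D:2, E:0, F:0, G:1
max level = 3

Answer: 3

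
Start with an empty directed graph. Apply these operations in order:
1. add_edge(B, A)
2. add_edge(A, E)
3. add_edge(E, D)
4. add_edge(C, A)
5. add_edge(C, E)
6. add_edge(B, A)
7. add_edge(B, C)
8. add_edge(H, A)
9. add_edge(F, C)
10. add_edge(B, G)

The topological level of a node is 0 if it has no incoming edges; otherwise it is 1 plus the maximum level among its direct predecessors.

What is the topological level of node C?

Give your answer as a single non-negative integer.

Op 1: add_edge(B, A). Edges now: 1
Op 2: add_edge(A, E). Edges now: 2
Op 3: add_edge(E, D). Edges now: 3
Op 4: add_edge(C, A). Edges now: 4
Op 5: add_edge(C, E). Edges now: 5
Op 6: add_edge(B, A) (duplicate, no change). Edges now: 5
Op 7: add_edge(B, C). Edges now: 6
Op 8: add_edge(H, A). Edges now: 7
Op 9: add_edge(F, C). Edges now: 8
Op 10: add_edge(B, G). Edges now: 9
Compute levels (Kahn BFS):
  sources (in-degree 0): B, F, H
  process B: level=0
    B->A: in-degree(A)=2, level(A)>=1
    B->C: in-degree(C)=1, level(C)>=1
    B->G: in-degree(G)=0, level(G)=1, enqueue
  process F: level=0
    F->C: in-degree(C)=0, level(C)=1, enqueue
  process H: level=0
    H->A: in-degree(A)=1, level(A)>=1
  process G: level=1
  process C: level=1
    C->A: in-degree(A)=0, level(A)=2, enqueue
    C->E: in-degree(E)=1, level(E)>=2
  process A: level=2
    A->E: in-degree(E)=0, level(E)=3, enqueue
  process E: level=3
    E->D: in-degree(D)=0, level(D)=4, enqueue
  process D: level=4
All levels: A:2, B:0, C:1, D:4, E:3, F:0, G:1, H:0
level(C) = 1

Answer: 1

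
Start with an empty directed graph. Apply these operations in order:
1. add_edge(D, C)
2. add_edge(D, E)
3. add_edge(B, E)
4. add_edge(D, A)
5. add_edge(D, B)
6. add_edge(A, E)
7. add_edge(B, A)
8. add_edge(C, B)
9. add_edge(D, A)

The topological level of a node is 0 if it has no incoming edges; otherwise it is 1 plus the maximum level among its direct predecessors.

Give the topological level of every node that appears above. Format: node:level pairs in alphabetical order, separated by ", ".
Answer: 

Op 1: add_edge(D, C). Edges now: 1
Op 2: add_edge(D, E). Edges now: 2
Op 3: add_edge(B, E). Edges now: 3
Op 4: add_edge(D, A). Edges now: 4
Op 5: add_edge(D, B). Edges now: 5
Op 6: add_edge(A, E). Edges now: 6
Op 7: add_edge(B, A). Edges now: 7
Op 8: add_edge(C, B). Edges now: 8
Op 9: add_edge(D, A) (duplicate, no change). Edges now: 8
Compute levels (Kahn BFS):
  sources (in-degree 0): D
  process D: level=0
    D->A: in-degree(A)=1, level(A)>=1
    D->B: in-degree(B)=1, level(B)>=1
    D->C: in-degree(C)=0, level(C)=1, enqueue
    D->E: in-degree(E)=2, level(E)>=1
  process C: level=1
    C->B: in-degree(B)=0, level(B)=2, enqueue
  process B: level=2
    B->A: in-degree(A)=0, level(A)=3, enqueue
    B->E: in-degree(E)=1, level(E)>=3
  process A: level=3
    A->E: in-degree(E)=0, level(E)=4, enqueue
  process E: level=4
All levels: A:3, B:2, C:1, D:0, E:4

Answer: A:3, B:2, C:1, D:0, E:4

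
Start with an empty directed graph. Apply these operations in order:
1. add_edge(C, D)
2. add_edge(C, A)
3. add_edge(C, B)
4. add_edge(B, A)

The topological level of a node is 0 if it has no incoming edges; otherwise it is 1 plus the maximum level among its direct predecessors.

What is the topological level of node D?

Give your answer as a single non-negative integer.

Op 1: add_edge(C, D). Edges now: 1
Op 2: add_edge(C, A). Edges now: 2
Op 3: add_edge(C, B). Edges now: 3
Op 4: add_edge(B, A). Edges now: 4
Compute levels (Kahn BFS):
  sources (in-degree 0): C
  process C: level=0
    C->A: in-degree(A)=1, level(A)>=1
    C->B: in-degree(B)=0, level(B)=1, enqueue
    C->D: in-degree(D)=0, level(D)=1, enqueue
  process B: level=1
    B->A: in-degree(A)=0, level(A)=2, enqueue
  process D: level=1
  process A: level=2
All levels: A:2, B:1, C:0, D:1
level(D) = 1

Answer: 1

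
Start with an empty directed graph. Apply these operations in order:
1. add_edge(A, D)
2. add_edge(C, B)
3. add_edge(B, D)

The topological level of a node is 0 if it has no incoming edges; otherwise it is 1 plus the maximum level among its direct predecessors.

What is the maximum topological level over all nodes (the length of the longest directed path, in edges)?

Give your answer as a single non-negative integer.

Answer: 2

Derivation:
Op 1: add_edge(A, D). Edges now: 1
Op 2: add_edge(C, B). Edges now: 2
Op 3: add_edge(B, D). Edges now: 3
Compute levels (Kahn BFS):
  sources (in-degree 0): A, C
  process A: level=0
    A->D: in-degree(D)=1, level(D)>=1
  process C: level=0
    C->B: in-degree(B)=0, level(B)=1, enqueue
  process B: level=1
    B->D: in-degree(D)=0, level(D)=2, enqueue
  process D: level=2
All levels: A:0, B:1, C:0, D:2
max level = 2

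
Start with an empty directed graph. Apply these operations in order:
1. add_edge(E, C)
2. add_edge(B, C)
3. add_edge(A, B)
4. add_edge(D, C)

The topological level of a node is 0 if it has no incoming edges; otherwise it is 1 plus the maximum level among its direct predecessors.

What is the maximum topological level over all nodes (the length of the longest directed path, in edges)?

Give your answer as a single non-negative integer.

Op 1: add_edge(E, C). Edges now: 1
Op 2: add_edge(B, C). Edges now: 2
Op 3: add_edge(A, B). Edges now: 3
Op 4: add_edge(D, C). Edges now: 4
Compute levels (Kahn BFS):
  sources (in-degree 0): A, D, E
  process A: level=0
    A->B: in-degree(B)=0, level(B)=1, enqueue
  process D: level=0
    D->C: in-degree(C)=2, level(C)>=1
  process E: level=0
    E->C: in-degree(C)=1, level(C)>=1
  process B: level=1
    B->C: in-degree(C)=0, level(C)=2, enqueue
  process C: level=2
All levels: A:0, B:1, C:2, D:0, E:0
max level = 2

Answer: 2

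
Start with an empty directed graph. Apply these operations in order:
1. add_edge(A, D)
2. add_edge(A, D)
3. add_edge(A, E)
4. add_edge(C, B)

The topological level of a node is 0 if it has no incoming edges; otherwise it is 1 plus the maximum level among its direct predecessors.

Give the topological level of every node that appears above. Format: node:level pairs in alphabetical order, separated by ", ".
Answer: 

Op 1: add_edge(A, D). Edges now: 1
Op 2: add_edge(A, D) (duplicate, no change). Edges now: 1
Op 3: add_edge(A, E). Edges now: 2
Op 4: add_edge(C, B). Edges now: 3
Compute levels (Kahn BFS):
  sources (in-degree 0): A, C
  process A: level=0
    A->D: in-degree(D)=0, level(D)=1, enqueue
    A->E: in-degree(E)=0, level(E)=1, enqueue
  process C: level=0
    C->B: in-degree(B)=0, level(B)=1, enqueue
  process D: level=1
  process E: level=1
  process B: level=1
All levels: A:0, B:1, C:0, D:1, E:1

Answer: A:0, B:1, C:0, D:1, E:1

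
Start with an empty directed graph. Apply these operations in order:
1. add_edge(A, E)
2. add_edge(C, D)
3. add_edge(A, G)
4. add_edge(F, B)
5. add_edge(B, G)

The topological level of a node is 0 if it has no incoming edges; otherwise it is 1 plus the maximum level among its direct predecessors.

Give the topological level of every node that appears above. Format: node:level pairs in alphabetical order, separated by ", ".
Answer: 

Op 1: add_edge(A, E). Edges now: 1
Op 2: add_edge(C, D). Edges now: 2
Op 3: add_edge(A, G). Edges now: 3
Op 4: add_edge(F, B). Edges now: 4
Op 5: add_edge(B, G). Edges now: 5
Compute levels (Kahn BFS):
  sources (in-degree 0): A, C, F
  process A: level=0
    A->E: in-degree(E)=0, level(E)=1, enqueue
    A->G: in-degree(G)=1, level(G)>=1
  process C: level=0
    C->D: in-degree(D)=0, level(D)=1, enqueue
  process F: level=0
    F->B: in-degree(B)=0, level(B)=1, enqueue
  process E: level=1
  process D: level=1
  process B: level=1
    B->G: in-degree(G)=0, level(G)=2, enqueue
  process G: level=2
All levels: A:0, B:1, C:0, D:1, E:1, F:0, G:2

Answer: A:0, B:1, C:0, D:1, E:1, F:0, G:2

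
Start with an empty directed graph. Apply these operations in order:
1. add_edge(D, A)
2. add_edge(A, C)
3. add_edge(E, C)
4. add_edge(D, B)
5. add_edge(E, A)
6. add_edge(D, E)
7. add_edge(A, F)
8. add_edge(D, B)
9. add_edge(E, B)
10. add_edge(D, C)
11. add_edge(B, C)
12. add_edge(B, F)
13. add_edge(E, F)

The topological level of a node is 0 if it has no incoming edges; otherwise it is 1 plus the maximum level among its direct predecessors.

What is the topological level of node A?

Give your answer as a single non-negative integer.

Answer: 2

Derivation:
Op 1: add_edge(D, A). Edges now: 1
Op 2: add_edge(A, C). Edges now: 2
Op 3: add_edge(E, C). Edges now: 3
Op 4: add_edge(D, B). Edges now: 4
Op 5: add_edge(E, A). Edges now: 5
Op 6: add_edge(D, E). Edges now: 6
Op 7: add_edge(A, F). Edges now: 7
Op 8: add_edge(D, B) (duplicate, no change). Edges now: 7
Op 9: add_edge(E, B). Edges now: 8
Op 10: add_edge(D, C). Edges now: 9
Op 11: add_edge(B, C). Edges now: 10
Op 12: add_edge(B, F). Edges now: 11
Op 13: add_edge(E, F). Edges now: 12
Compute levels (Kahn BFS):
  sources (in-degree 0): D
  process D: level=0
    D->A: in-degree(A)=1, level(A)>=1
    D->B: in-degree(B)=1, level(B)>=1
    D->C: in-degree(C)=3, level(C)>=1
    D->E: in-degree(E)=0, level(E)=1, enqueue
  process E: level=1
    E->A: in-degree(A)=0, level(A)=2, enqueue
    E->B: in-degree(B)=0, level(B)=2, enqueue
    E->C: in-degree(C)=2, level(C)>=2
    E->F: in-degree(F)=2, level(F)>=2
  process A: level=2
    A->C: in-degree(C)=1, level(C)>=3
    A->F: in-degree(F)=1, level(F)>=3
  process B: level=2
    B->C: in-degree(C)=0, level(C)=3, enqueue
    B->F: in-degree(F)=0, level(F)=3, enqueue
  process C: level=3
  process F: level=3
All levels: A:2, B:2, C:3, D:0, E:1, F:3
level(A) = 2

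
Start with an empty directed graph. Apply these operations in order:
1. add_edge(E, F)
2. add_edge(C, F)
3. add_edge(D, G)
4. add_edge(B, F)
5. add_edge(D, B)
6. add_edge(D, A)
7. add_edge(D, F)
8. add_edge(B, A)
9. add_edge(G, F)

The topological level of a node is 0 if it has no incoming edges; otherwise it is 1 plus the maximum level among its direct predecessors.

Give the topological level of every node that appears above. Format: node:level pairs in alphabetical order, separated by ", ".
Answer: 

Answer: A:2, B:1, C:0, D:0, E:0, F:2, G:1

Derivation:
Op 1: add_edge(E, F). Edges now: 1
Op 2: add_edge(C, F). Edges now: 2
Op 3: add_edge(D, G). Edges now: 3
Op 4: add_edge(B, F). Edges now: 4
Op 5: add_edge(D, B). Edges now: 5
Op 6: add_edge(D, A). Edges now: 6
Op 7: add_edge(D, F). Edges now: 7
Op 8: add_edge(B, A). Edges now: 8
Op 9: add_edge(G, F). Edges now: 9
Compute levels (Kahn BFS):
  sources (in-degree 0): C, D, E
  process C: level=0
    C->F: in-degree(F)=4, level(F)>=1
  process D: level=0
    D->A: in-degree(A)=1, level(A)>=1
    D->B: in-degree(B)=0, level(B)=1, enqueue
    D->F: in-degree(F)=3, level(F)>=1
    D->G: in-degree(G)=0, level(G)=1, enqueue
  process E: level=0
    E->F: in-degree(F)=2, level(F)>=1
  process B: level=1
    B->A: in-degree(A)=0, level(A)=2, enqueue
    B->F: in-degree(F)=1, level(F)>=2
  process G: level=1
    G->F: in-degree(F)=0, level(F)=2, enqueue
  process A: level=2
  process F: level=2
All levels: A:2, B:1, C:0, D:0, E:0, F:2, G:1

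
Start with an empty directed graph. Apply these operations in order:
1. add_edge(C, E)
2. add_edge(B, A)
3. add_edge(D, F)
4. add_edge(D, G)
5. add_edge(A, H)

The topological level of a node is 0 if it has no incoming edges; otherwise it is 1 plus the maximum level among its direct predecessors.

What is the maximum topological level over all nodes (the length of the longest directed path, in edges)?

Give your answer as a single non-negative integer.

Answer: 2

Derivation:
Op 1: add_edge(C, E). Edges now: 1
Op 2: add_edge(B, A). Edges now: 2
Op 3: add_edge(D, F). Edges now: 3
Op 4: add_edge(D, G). Edges now: 4
Op 5: add_edge(A, H). Edges now: 5
Compute levels (Kahn BFS):
  sources (in-degree 0): B, C, D
  process B: level=0
    B->A: in-degree(A)=0, level(A)=1, enqueue
  process C: level=0
    C->E: in-degree(E)=0, level(E)=1, enqueue
  process D: level=0
    D->F: in-degree(F)=0, level(F)=1, enqueue
    D->G: in-degree(G)=0, level(G)=1, enqueue
  process A: level=1
    A->H: in-degree(H)=0, level(H)=2, enqueue
  process E: level=1
  process F: level=1
  process G: level=1
  process H: level=2
All levels: A:1, B:0, C:0, D:0, E:1, F:1, G:1, H:2
max level = 2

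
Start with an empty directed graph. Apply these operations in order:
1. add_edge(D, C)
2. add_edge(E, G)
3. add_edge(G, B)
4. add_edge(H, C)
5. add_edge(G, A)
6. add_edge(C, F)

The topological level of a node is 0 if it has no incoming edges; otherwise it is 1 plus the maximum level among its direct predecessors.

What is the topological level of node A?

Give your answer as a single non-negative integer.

Answer: 2

Derivation:
Op 1: add_edge(D, C). Edges now: 1
Op 2: add_edge(E, G). Edges now: 2
Op 3: add_edge(G, B). Edges now: 3
Op 4: add_edge(H, C). Edges now: 4
Op 5: add_edge(G, A). Edges now: 5
Op 6: add_edge(C, F). Edges now: 6
Compute levels (Kahn BFS):
  sources (in-degree 0): D, E, H
  process D: level=0
    D->C: in-degree(C)=1, level(C)>=1
  process E: level=0
    E->G: in-degree(G)=0, level(G)=1, enqueue
  process H: level=0
    H->C: in-degree(C)=0, level(C)=1, enqueue
  process G: level=1
    G->A: in-degree(A)=0, level(A)=2, enqueue
    G->B: in-degree(B)=0, level(B)=2, enqueue
  process C: level=1
    C->F: in-degree(F)=0, level(F)=2, enqueue
  process A: level=2
  process B: level=2
  process F: level=2
All levels: A:2, B:2, C:1, D:0, E:0, F:2, G:1, H:0
level(A) = 2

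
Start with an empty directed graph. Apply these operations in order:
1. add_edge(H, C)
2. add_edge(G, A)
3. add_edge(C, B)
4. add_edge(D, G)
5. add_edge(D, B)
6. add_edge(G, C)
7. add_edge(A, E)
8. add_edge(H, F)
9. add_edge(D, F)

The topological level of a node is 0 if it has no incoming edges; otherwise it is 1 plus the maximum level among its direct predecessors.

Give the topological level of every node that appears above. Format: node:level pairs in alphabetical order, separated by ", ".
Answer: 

Op 1: add_edge(H, C). Edges now: 1
Op 2: add_edge(G, A). Edges now: 2
Op 3: add_edge(C, B). Edges now: 3
Op 4: add_edge(D, G). Edges now: 4
Op 5: add_edge(D, B). Edges now: 5
Op 6: add_edge(G, C). Edges now: 6
Op 7: add_edge(A, E). Edges now: 7
Op 8: add_edge(H, F). Edges now: 8
Op 9: add_edge(D, F). Edges now: 9
Compute levels (Kahn BFS):
  sources (in-degree 0): D, H
  process D: level=0
    D->B: in-degree(B)=1, level(B)>=1
    D->F: in-degree(F)=1, level(F)>=1
    D->G: in-degree(G)=0, level(G)=1, enqueue
  process H: level=0
    H->C: in-degree(C)=1, level(C)>=1
    H->F: in-degree(F)=0, level(F)=1, enqueue
  process G: level=1
    G->A: in-degree(A)=0, level(A)=2, enqueue
    G->C: in-degree(C)=0, level(C)=2, enqueue
  process F: level=1
  process A: level=2
    A->E: in-degree(E)=0, level(E)=3, enqueue
  process C: level=2
    C->B: in-degree(B)=0, level(B)=3, enqueue
  process E: level=3
  process B: level=3
All levels: A:2, B:3, C:2, D:0, E:3, F:1, G:1, H:0

Answer: A:2, B:3, C:2, D:0, E:3, F:1, G:1, H:0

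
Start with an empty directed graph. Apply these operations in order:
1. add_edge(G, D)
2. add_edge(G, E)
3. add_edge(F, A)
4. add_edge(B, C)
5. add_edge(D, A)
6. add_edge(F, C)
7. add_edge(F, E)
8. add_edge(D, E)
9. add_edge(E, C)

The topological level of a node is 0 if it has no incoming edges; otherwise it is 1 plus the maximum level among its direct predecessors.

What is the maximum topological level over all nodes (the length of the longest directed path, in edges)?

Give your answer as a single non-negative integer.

Answer: 3

Derivation:
Op 1: add_edge(G, D). Edges now: 1
Op 2: add_edge(G, E). Edges now: 2
Op 3: add_edge(F, A). Edges now: 3
Op 4: add_edge(B, C). Edges now: 4
Op 5: add_edge(D, A). Edges now: 5
Op 6: add_edge(F, C). Edges now: 6
Op 7: add_edge(F, E). Edges now: 7
Op 8: add_edge(D, E). Edges now: 8
Op 9: add_edge(E, C). Edges now: 9
Compute levels (Kahn BFS):
  sources (in-degree 0): B, F, G
  process B: level=0
    B->C: in-degree(C)=2, level(C)>=1
  process F: level=0
    F->A: in-degree(A)=1, level(A)>=1
    F->C: in-degree(C)=1, level(C)>=1
    F->E: in-degree(E)=2, level(E)>=1
  process G: level=0
    G->D: in-degree(D)=0, level(D)=1, enqueue
    G->E: in-degree(E)=1, level(E)>=1
  process D: level=1
    D->A: in-degree(A)=0, level(A)=2, enqueue
    D->E: in-degree(E)=0, level(E)=2, enqueue
  process A: level=2
  process E: level=2
    E->C: in-degree(C)=0, level(C)=3, enqueue
  process C: level=3
All levels: A:2, B:0, C:3, D:1, E:2, F:0, G:0
max level = 3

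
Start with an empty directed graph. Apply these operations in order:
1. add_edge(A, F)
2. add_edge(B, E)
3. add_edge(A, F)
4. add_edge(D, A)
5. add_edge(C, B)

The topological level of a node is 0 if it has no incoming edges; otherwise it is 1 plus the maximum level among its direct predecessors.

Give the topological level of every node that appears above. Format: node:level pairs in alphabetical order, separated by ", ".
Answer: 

Op 1: add_edge(A, F). Edges now: 1
Op 2: add_edge(B, E). Edges now: 2
Op 3: add_edge(A, F) (duplicate, no change). Edges now: 2
Op 4: add_edge(D, A). Edges now: 3
Op 5: add_edge(C, B). Edges now: 4
Compute levels (Kahn BFS):
  sources (in-degree 0): C, D
  process C: level=0
    C->B: in-degree(B)=0, level(B)=1, enqueue
  process D: level=0
    D->A: in-degree(A)=0, level(A)=1, enqueue
  process B: level=1
    B->E: in-degree(E)=0, level(E)=2, enqueue
  process A: level=1
    A->F: in-degree(F)=0, level(F)=2, enqueue
  process E: level=2
  process F: level=2
All levels: A:1, B:1, C:0, D:0, E:2, F:2

Answer: A:1, B:1, C:0, D:0, E:2, F:2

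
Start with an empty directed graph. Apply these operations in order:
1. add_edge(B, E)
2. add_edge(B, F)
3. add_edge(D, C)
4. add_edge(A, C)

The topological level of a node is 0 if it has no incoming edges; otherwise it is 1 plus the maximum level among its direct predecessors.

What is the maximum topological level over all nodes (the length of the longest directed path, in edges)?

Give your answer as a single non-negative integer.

Op 1: add_edge(B, E). Edges now: 1
Op 2: add_edge(B, F). Edges now: 2
Op 3: add_edge(D, C). Edges now: 3
Op 4: add_edge(A, C). Edges now: 4
Compute levels (Kahn BFS):
  sources (in-degree 0): A, B, D
  process A: level=0
    A->C: in-degree(C)=1, level(C)>=1
  process B: level=0
    B->E: in-degree(E)=0, level(E)=1, enqueue
    B->F: in-degree(F)=0, level(F)=1, enqueue
  process D: level=0
    D->C: in-degree(C)=0, level(C)=1, enqueue
  process E: level=1
  process F: level=1
  process C: level=1
All levels: A:0, B:0, C:1, D:0, E:1, F:1
max level = 1

Answer: 1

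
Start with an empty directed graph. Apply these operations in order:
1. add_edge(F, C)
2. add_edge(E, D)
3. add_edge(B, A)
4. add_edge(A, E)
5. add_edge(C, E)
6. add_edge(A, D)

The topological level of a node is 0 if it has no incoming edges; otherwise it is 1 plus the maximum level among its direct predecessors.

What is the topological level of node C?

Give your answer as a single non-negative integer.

Op 1: add_edge(F, C). Edges now: 1
Op 2: add_edge(E, D). Edges now: 2
Op 3: add_edge(B, A). Edges now: 3
Op 4: add_edge(A, E). Edges now: 4
Op 5: add_edge(C, E). Edges now: 5
Op 6: add_edge(A, D). Edges now: 6
Compute levels (Kahn BFS):
  sources (in-degree 0): B, F
  process B: level=0
    B->A: in-degree(A)=0, level(A)=1, enqueue
  process F: level=0
    F->C: in-degree(C)=0, level(C)=1, enqueue
  process A: level=1
    A->D: in-degree(D)=1, level(D)>=2
    A->E: in-degree(E)=1, level(E)>=2
  process C: level=1
    C->E: in-degree(E)=0, level(E)=2, enqueue
  process E: level=2
    E->D: in-degree(D)=0, level(D)=3, enqueue
  process D: level=3
All levels: A:1, B:0, C:1, D:3, E:2, F:0
level(C) = 1

Answer: 1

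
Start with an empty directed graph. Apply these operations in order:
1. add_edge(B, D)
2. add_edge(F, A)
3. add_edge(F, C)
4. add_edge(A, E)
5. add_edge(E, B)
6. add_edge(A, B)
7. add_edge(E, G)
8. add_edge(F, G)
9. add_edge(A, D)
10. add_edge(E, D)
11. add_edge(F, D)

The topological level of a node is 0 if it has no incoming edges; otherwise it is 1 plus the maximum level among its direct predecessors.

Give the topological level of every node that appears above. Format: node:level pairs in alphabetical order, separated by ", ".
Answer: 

Answer: A:1, B:3, C:1, D:4, E:2, F:0, G:3

Derivation:
Op 1: add_edge(B, D). Edges now: 1
Op 2: add_edge(F, A). Edges now: 2
Op 3: add_edge(F, C). Edges now: 3
Op 4: add_edge(A, E). Edges now: 4
Op 5: add_edge(E, B). Edges now: 5
Op 6: add_edge(A, B). Edges now: 6
Op 7: add_edge(E, G). Edges now: 7
Op 8: add_edge(F, G). Edges now: 8
Op 9: add_edge(A, D). Edges now: 9
Op 10: add_edge(E, D). Edges now: 10
Op 11: add_edge(F, D). Edges now: 11
Compute levels (Kahn BFS):
  sources (in-degree 0): F
  process F: level=0
    F->A: in-degree(A)=0, level(A)=1, enqueue
    F->C: in-degree(C)=0, level(C)=1, enqueue
    F->D: in-degree(D)=3, level(D)>=1
    F->G: in-degree(G)=1, level(G)>=1
  process A: level=1
    A->B: in-degree(B)=1, level(B)>=2
    A->D: in-degree(D)=2, level(D)>=2
    A->E: in-degree(E)=0, level(E)=2, enqueue
  process C: level=1
  process E: level=2
    E->B: in-degree(B)=0, level(B)=3, enqueue
    E->D: in-degree(D)=1, level(D)>=3
    E->G: in-degree(G)=0, level(G)=3, enqueue
  process B: level=3
    B->D: in-degree(D)=0, level(D)=4, enqueue
  process G: level=3
  process D: level=4
All levels: A:1, B:3, C:1, D:4, E:2, F:0, G:3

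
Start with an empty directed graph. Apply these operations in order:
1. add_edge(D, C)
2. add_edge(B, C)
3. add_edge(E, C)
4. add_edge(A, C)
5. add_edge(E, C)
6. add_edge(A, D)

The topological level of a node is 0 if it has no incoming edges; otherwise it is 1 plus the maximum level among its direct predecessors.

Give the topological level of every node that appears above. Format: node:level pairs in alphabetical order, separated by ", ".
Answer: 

Op 1: add_edge(D, C). Edges now: 1
Op 2: add_edge(B, C). Edges now: 2
Op 3: add_edge(E, C). Edges now: 3
Op 4: add_edge(A, C). Edges now: 4
Op 5: add_edge(E, C) (duplicate, no change). Edges now: 4
Op 6: add_edge(A, D). Edges now: 5
Compute levels (Kahn BFS):
  sources (in-degree 0): A, B, E
  process A: level=0
    A->C: in-degree(C)=3, level(C)>=1
    A->D: in-degree(D)=0, level(D)=1, enqueue
  process B: level=0
    B->C: in-degree(C)=2, level(C)>=1
  process E: level=0
    E->C: in-degree(C)=1, level(C)>=1
  process D: level=1
    D->C: in-degree(C)=0, level(C)=2, enqueue
  process C: level=2
All levels: A:0, B:0, C:2, D:1, E:0

Answer: A:0, B:0, C:2, D:1, E:0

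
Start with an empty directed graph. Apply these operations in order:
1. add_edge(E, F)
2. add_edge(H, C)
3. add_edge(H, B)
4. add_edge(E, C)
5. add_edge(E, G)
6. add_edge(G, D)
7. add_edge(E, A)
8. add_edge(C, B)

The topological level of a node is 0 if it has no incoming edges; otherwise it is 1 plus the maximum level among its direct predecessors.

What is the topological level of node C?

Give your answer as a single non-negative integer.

Op 1: add_edge(E, F). Edges now: 1
Op 2: add_edge(H, C). Edges now: 2
Op 3: add_edge(H, B). Edges now: 3
Op 4: add_edge(E, C). Edges now: 4
Op 5: add_edge(E, G). Edges now: 5
Op 6: add_edge(G, D). Edges now: 6
Op 7: add_edge(E, A). Edges now: 7
Op 8: add_edge(C, B). Edges now: 8
Compute levels (Kahn BFS):
  sources (in-degree 0): E, H
  process E: level=0
    E->A: in-degree(A)=0, level(A)=1, enqueue
    E->C: in-degree(C)=1, level(C)>=1
    E->F: in-degree(F)=0, level(F)=1, enqueue
    E->G: in-degree(G)=0, level(G)=1, enqueue
  process H: level=0
    H->B: in-degree(B)=1, level(B)>=1
    H->C: in-degree(C)=0, level(C)=1, enqueue
  process A: level=1
  process F: level=1
  process G: level=1
    G->D: in-degree(D)=0, level(D)=2, enqueue
  process C: level=1
    C->B: in-degree(B)=0, level(B)=2, enqueue
  process D: level=2
  process B: level=2
All levels: A:1, B:2, C:1, D:2, E:0, F:1, G:1, H:0
level(C) = 1

Answer: 1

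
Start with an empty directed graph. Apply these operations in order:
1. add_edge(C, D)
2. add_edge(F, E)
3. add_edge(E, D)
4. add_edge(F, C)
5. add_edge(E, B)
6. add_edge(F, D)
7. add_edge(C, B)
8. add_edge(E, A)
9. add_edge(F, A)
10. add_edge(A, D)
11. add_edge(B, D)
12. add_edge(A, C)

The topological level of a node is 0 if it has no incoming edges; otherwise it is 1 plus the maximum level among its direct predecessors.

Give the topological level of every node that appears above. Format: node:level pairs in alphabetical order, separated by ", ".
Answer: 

Op 1: add_edge(C, D). Edges now: 1
Op 2: add_edge(F, E). Edges now: 2
Op 3: add_edge(E, D). Edges now: 3
Op 4: add_edge(F, C). Edges now: 4
Op 5: add_edge(E, B). Edges now: 5
Op 6: add_edge(F, D). Edges now: 6
Op 7: add_edge(C, B). Edges now: 7
Op 8: add_edge(E, A). Edges now: 8
Op 9: add_edge(F, A). Edges now: 9
Op 10: add_edge(A, D). Edges now: 10
Op 11: add_edge(B, D). Edges now: 11
Op 12: add_edge(A, C). Edges now: 12
Compute levels (Kahn BFS):
  sources (in-degree 0): F
  process F: level=0
    F->A: in-degree(A)=1, level(A)>=1
    F->C: in-degree(C)=1, level(C)>=1
    F->D: in-degree(D)=4, level(D)>=1
    F->E: in-degree(E)=0, level(E)=1, enqueue
  process E: level=1
    E->A: in-degree(A)=0, level(A)=2, enqueue
    E->B: in-degree(B)=1, level(B)>=2
    E->D: in-degree(D)=3, level(D)>=2
  process A: level=2
    A->C: in-degree(C)=0, level(C)=3, enqueue
    A->D: in-degree(D)=2, level(D)>=3
  process C: level=3
    C->B: in-degree(B)=0, level(B)=4, enqueue
    C->D: in-degree(D)=1, level(D)>=4
  process B: level=4
    B->D: in-degree(D)=0, level(D)=5, enqueue
  process D: level=5
All levels: A:2, B:4, C:3, D:5, E:1, F:0

Answer: A:2, B:4, C:3, D:5, E:1, F:0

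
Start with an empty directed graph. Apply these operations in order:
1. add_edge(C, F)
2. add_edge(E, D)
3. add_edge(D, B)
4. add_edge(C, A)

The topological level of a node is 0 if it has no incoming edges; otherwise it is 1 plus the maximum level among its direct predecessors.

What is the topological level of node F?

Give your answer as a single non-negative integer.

Op 1: add_edge(C, F). Edges now: 1
Op 2: add_edge(E, D). Edges now: 2
Op 3: add_edge(D, B). Edges now: 3
Op 4: add_edge(C, A). Edges now: 4
Compute levels (Kahn BFS):
  sources (in-degree 0): C, E
  process C: level=0
    C->A: in-degree(A)=0, level(A)=1, enqueue
    C->F: in-degree(F)=0, level(F)=1, enqueue
  process E: level=0
    E->D: in-degree(D)=0, level(D)=1, enqueue
  process A: level=1
  process F: level=1
  process D: level=1
    D->B: in-degree(B)=0, level(B)=2, enqueue
  process B: level=2
All levels: A:1, B:2, C:0, D:1, E:0, F:1
level(F) = 1

Answer: 1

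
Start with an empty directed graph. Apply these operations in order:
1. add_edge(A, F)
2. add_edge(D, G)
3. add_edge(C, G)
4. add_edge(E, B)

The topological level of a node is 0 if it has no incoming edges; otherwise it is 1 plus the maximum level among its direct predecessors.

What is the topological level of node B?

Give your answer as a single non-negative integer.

Op 1: add_edge(A, F). Edges now: 1
Op 2: add_edge(D, G). Edges now: 2
Op 3: add_edge(C, G). Edges now: 3
Op 4: add_edge(E, B). Edges now: 4
Compute levels (Kahn BFS):
  sources (in-degree 0): A, C, D, E
  process A: level=0
    A->F: in-degree(F)=0, level(F)=1, enqueue
  process C: level=0
    C->G: in-degree(G)=1, level(G)>=1
  process D: level=0
    D->G: in-degree(G)=0, level(G)=1, enqueue
  process E: level=0
    E->B: in-degree(B)=0, level(B)=1, enqueue
  process F: level=1
  process G: level=1
  process B: level=1
All levels: A:0, B:1, C:0, D:0, E:0, F:1, G:1
level(B) = 1

Answer: 1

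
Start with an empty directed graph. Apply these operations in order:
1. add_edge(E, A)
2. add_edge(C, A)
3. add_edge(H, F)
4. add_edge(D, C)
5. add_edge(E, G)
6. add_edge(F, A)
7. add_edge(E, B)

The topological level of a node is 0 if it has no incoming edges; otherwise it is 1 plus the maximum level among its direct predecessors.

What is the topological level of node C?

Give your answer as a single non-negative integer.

Op 1: add_edge(E, A). Edges now: 1
Op 2: add_edge(C, A). Edges now: 2
Op 3: add_edge(H, F). Edges now: 3
Op 4: add_edge(D, C). Edges now: 4
Op 5: add_edge(E, G). Edges now: 5
Op 6: add_edge(F, A). Edges now: 6
Op 7: add_edge(E, B). Edges now: 7
Compute levels (Kahn BFS):
  sources (in-degree 0): D, E, H
  process D: level=0
    D->C: in-degree(C)=0, level(C)=1, enqueue
  process E: level=0
    E->A: in-degree(A)=2, level(A)>=1
    E->B: in-degree(B)=0, level(B)=1, enqueue
    E->G: in-degree(G)=0, level(G)=1, enqueue
  process H: level=0
    H->F: in-degree(F)=0, level(F)=1, enqueue
  process C: level=1
    C->A: in-degree(A)=1, level(A)>=2
  process B: level=1
  process G: level=1
  process F: level=1
    F->A: in-degree(A)=0, level(A)=2, enqueue
  process A: level=2
All levels: A:2, B:1, C:1, D:0, E:0, F:1, G:1, H:0
level(C) = 1

Answer: 1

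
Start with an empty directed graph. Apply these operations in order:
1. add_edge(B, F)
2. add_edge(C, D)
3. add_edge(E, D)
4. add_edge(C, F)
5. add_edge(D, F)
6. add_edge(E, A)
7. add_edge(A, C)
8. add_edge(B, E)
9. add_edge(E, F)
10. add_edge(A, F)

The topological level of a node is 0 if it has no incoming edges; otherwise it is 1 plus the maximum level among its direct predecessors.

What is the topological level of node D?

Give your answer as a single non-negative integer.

Op 1: add_edge(B, F). Edges now: 1
Op 2: add_edge(C, D). Edges now: 2
Op 3: add_edge(E, D). Edges now: 3
Op 4: add_edge(C, F). Edges now: 4
Op 5: add_edge(D, F). Edges now: 5
Op 6: add_edge(E, A). Edges now: 6
Op 7: add_edge(A, C). Edges now: 7
Op 8: add_edge(B, E). Edges now: 8
Op 9: add_edge(E, F). Edges now: 9
Op 10: add_edge(A, F). Edges now: 10
Compute levels (Kahn BFS):
  sources (in-degree 0): B
  process B: level=0
    B->E: in-degree(E)=0, level(E)=1, enqueue
    B->F: in-degree(F)=4, level(F)>=1
  process E: level=1
    E->A: in-degree(A)=0, level(A)=2, enqueue
    E->D: in-degree(D)=1, level(D)>=2
    E->F: in-degree(F)=3, level(F)>=2
  process A: level=2
    A->C: in-degree(C)=0, level(C)=3, enqueue
    A->F: in-degree(F)=2, level(F)>=3
  process C: level=3
    C->D: in-degree(D)=0, level(D)=4, enqueue
    C->F: in-degree(F)=1, level(F)>=4
  process D: level=4
    D->F: in-degree(F)=0, level(F)=5, enqueue
  process F: level=5
All levels: A:2, B:0, C:3, D:4, E:1, F:5
level(D) = 4

Answer: 4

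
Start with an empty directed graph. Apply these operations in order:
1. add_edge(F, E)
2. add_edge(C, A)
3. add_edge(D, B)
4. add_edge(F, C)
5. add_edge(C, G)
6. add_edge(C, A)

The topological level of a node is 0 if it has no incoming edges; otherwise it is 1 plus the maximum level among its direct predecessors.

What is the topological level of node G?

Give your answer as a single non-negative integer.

Op 1: add_edge(F, E). Edges now: 1
Op 2: add_edge(C, A). Edges now: 2
Op 3: add_edge(D, B). Edges now: 3
Op 4: add_edge(F, C). Edges now: 4
Op 5: add_edge(C, G). Edges now: 5
Op 6: add_edge(C, A) (duplicate, no change). Edges now: 5
Compute levels (Kahn BFS):
  sources (in-degree 0): D, F
  process D: level=0
    D->B: in-degree(B)=0, level(B)=1, enqueue
  process F: level=0
    F->C: in-degree(C)=0, level(C)=1, enqueue
    F->E: in-degree(E)=0, level(E)=1, enqueue
  process B: level=1
  process C: level=1
    C->A: in-degree(A)=0, level(A)=2, enqueue
    C->G: in-degree(G)=0, level(G)=2, enqueue
  process E: level=1
  process A: level=2
  process G: level=2
All levels: A:2, B:1, C:1, D:0, E:1, F:0, G:2
level(G) = 2

Answer: 2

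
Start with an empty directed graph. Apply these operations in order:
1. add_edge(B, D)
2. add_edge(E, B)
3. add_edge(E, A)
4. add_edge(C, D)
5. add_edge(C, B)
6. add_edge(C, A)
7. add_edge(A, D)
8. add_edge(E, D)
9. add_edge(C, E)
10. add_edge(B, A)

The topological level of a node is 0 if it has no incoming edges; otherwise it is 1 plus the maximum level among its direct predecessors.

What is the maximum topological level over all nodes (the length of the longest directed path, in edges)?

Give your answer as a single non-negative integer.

Answer: 4

Derivation:
Op 1: add_edge(B, D). Edges now: 1
Op 2: add_edge(E, B). Edges now: 2
Op 3: add_edge(E, A). Edges now: 3
Op 4: add_edge(C, D). Edges now: 4
Op 5: add_edge(C, B). Edges now: 5
Op 6: add_edge(C, A). Edges now: 6
Op 7: add_edge(A, D). Edges now: 7
Op 8: add_edge(E, D). Edges now: 8
Op 9: add_edge(C, E). Edges now: 9
Op 10: add_edge(B, A). Edges now: 10
Compute levels (Kahn BFS):
  sources (in-degree 0): C
  process C: level=0
    C->A: in-degree(A)=2, level(A)>=1
    C->B: in-degree(B)=1, level(B)>=1
    C->D: in-degree(D)=3, level(D)>=1
    C->E: in-degree(E)=0, level(E)=1, enqueue
  process E: level=1
    E->A: in-degree(A)=1, level(A)>=2
    E->B: in-degree(B)=0, level(B)=2, enqueue
    E->D: in-degree(D)=2, level(D)>=2
  process B: level=2
    B->A: in-degree(A)=0, level(A)=3, enqueue
    B->D: in-degree(D)=1, level(D)>=3
  process A: level=3
    A->D: in-degree(D)=0, level(D)=4, enqueue
  process D: level=4
All levels: A:3, B:2, C:0, D:4, E:1
max level = 4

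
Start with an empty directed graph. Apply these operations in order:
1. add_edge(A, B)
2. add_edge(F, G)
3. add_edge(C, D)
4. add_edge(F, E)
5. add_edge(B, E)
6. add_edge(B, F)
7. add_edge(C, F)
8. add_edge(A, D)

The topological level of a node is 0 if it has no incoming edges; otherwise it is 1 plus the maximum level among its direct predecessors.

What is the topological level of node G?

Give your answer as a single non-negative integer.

Op 1: add_edge(A, B). Edges now: 1
Op 2: add_edge(F, G). Edges now: 2
Op 3: add_edge(C, D). Edges now: 3
Op 4: add_edge(F, E). Edges now: 4
Op 5: add_edge(B, E). Edges now: 5
Op 6: add_edge(B, F). Edges now: 6
Op 7: add_edge(C, F). Edges now: 7
Op 8: add_edge(A, D). Edges now: 8
Compute levels (Kahn BFS):
  sources (in-degree 0): A, C
  process A: level=0
    A->B: in-degree(B)=0, level(B)=1, enqueue
    A->D: in-degree(D)=1, level(D)>=1
  process C: level=0
    C->D: in-degree(D)=0, level(D)=1, enqueue
    C->F: in-degree(F)=1, level(F)>=1
  process B: level=1
    B->E: in-degree(E)=1, level(E)>=2
    B->F: in-degree(F)=0, level(F)=2, enqueue
  process D: level=1
  process F: level=2
    F->E: in-degree(E)=0, level(E)=3, enqueue
    F->G: in-degree(G)=0, level(G)=3, enqueue
  process E: level=3
  process G: level=3
All levels: A:0, B:1, C:0, D:1, E:3, F:2, G:3
level(G) = 3

Answer: 3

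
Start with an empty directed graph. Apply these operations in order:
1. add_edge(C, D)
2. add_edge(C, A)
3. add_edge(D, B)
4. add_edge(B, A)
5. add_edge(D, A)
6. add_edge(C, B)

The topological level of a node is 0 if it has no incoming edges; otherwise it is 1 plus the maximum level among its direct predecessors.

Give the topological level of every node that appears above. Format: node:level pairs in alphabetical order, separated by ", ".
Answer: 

Answer: A:3, B:2, C:0, D:1

Derivation:
Op 1: add_edge(C, D). Edges now: 1
Op 2: add_edge(C, A). Edges now: 2
Op 3: add_edge(D, B). Edges now: 3
Op 4: add_edge(B, A). Edges now: 4
Op 5: add_edge(D, A). Edges now: 5
Op 6: add_edge(C, B). Edges now: 6
Compute levels (Kahn BFS):
  sources (in-degree 0): C
  process C: level=0
    C->A: in-degree(A)=2, level(A)>=1
    C->B: in-degree(B)=1, level(B)>=1
    C->D: in-degree(D)=0, level(D)=1, enqueue
  process D: level=1
    D->A: in-degree(A)=1, level(A)>=2
    D->B: in-degree(B)=0, level(B)=2, enqueue
  process B: level=2
    B->A: in-degree(A)=0, level(A)=3, enqueue
  process A: level=3
All levels: A:3, B:2, C:0, D:1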